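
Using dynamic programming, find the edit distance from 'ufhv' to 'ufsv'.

Let D[i][j] be the edit distance between the first i characters of 'ufhv' and the first j characters of 'ufsv', with D[i][0] = i, D[0][j] = j, and D[i][j] = D[i-1][j-1] if the characters match, else 1 + min(D[i-1][j], D[i][j-1], D[i-1][j-1]). Filling the table (rows: prefixes of 'ufhv', columns: prefixes of 'ufsv'):
     ε  u  f  s  v
  ε  0  1  2  3  4
  u  1  0  1  2  3
  f  2  1  0  1  2
  h  3  2  1  1  2
  v  4  3  2  2  1
The bottom-right entry gives D[4][4] = 1, so no sequence of fewer than 1 edit works. Backtracking through the table gives one optimal edit sequence (1 edit):
  ufhv → ufsv (sub h→s @3)
Edit distance = 1.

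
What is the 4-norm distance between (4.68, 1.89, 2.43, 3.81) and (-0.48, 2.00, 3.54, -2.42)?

(Σ|x_i - y_i|^4)^(1/4) = (|4.68 - (-0.48)|^4 + |1.89 - 2|^4 + |2.43 - 3.54|^4 + |3.81 - (-2.42)|^4)^(1/4)
= (5.16^4 + 0.11^4 + 1.11^4 + 6.23^4)^(1/4) ≈ (708.9226 + 0.0001 + 1.5181 + 1506.4412)^(1/4) = (2216.882)^(1/4) ≈ 6.8618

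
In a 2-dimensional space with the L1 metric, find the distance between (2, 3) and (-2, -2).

Σ|x_i - y_i| = |2 - (-2)| + |3 - (-2)| = 4 + 5 = 9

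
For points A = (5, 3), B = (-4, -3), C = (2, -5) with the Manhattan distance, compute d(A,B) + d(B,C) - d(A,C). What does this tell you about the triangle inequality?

d(A,B) = 9 + 6 = 15, d(B,C) = 6 + 2 = 8, d(A,C) = 3 + 8 = 11.
d(A,B) + d(B,C) - d(A,C) = 15 + 8 - 11 = 23 - 11 = 12. This is ≥ 0, so the triangle inequality holds for these points.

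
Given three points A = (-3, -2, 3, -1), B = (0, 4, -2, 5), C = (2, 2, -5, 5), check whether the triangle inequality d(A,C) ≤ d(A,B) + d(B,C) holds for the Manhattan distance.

d(A,B) = 3 + 6 + 5 + 6 = 20, d(B,C) = 2 + 2 + 3 + 0 = 7, d(A,C) = 5 + 4 + 8 + 6 = 23.
d(A,C) = 23 ≤ 20 + 7 = 27. Triangle inequality is satisfied.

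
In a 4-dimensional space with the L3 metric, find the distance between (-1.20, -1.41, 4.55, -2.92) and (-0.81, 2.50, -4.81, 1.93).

(Σ|x_i - y_i|^3)^(1/3) = (|-1.2 - (-0.81)|^3 + |-1.41 - 2.5|^3 + |4.55 - (-4.81)|^3 + |-2.92 - 1.93|^3)^(1/3)
= (0.39^3 + 3.91^3 + 9.36^3 + 4.85^3)^(1/3) ≈ (0.0593 + 59.7765 + 820.0259 + 114.0841)^(1/3) = (993.9458)^(1/3) ≈ 9.9798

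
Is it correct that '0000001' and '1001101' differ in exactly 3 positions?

Differing positions: 1, 4, 5. Hamming distance = 3, so the claim is true.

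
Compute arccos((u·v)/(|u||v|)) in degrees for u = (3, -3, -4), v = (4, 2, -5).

With u = (3, -3, -4), v = (4, 2, -5):
u·v = 3·4 + (-3)·2 + (-4)·(-5) = 12 + (-6) + 20 = 26.
|u| = √(3² + (-3)² + (-4)²) = √34, |v| = √(4² + 2² + (-5)²) = √45, so |u||v| = √(34·45) = √1530.
cos θ = (u·v)/(|u||v|) = 26/√1530 ≈ 0.664703
θ = arccos(0.664703) ≈ 48.34°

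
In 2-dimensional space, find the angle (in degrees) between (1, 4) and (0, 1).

With u = (1, 4), v = (0, 1):
u·v = 1·0 + 4·1 = 0 + 4 = 4.
|u| = √(1² + 4²) = √17, |v| = √(0² + 1²) = √1, so |u||v| = √(17·1) = √17.
cos θ = (u·v)/(|u||v|) = 4/√17 ≈ 0.970143
θ = arccos(0.970143) ≈ 14.04°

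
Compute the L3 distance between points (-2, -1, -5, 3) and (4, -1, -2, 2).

(Σ|x_i - y_i|^3)^(1/3) = (|-2 - 4|^3 + |-1 - (-1)|^3 + |-5 - (-2)|^3 + |3 - 2|^3)^(1/3)
= (6^3 + 0^3 + 3^3 + 1^3)^(1/3) = (216 + 0 + 27 + 1)^(1/3) = (244)^(1/3) ≈ 6.2488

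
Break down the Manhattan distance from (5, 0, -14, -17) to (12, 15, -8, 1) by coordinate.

Σ|x_i - y_i| = |5 - 12| + |0 - 15| + |-14 - (-8)| + |-17 - 1| = 7 + 15 + 6 + 18 = 46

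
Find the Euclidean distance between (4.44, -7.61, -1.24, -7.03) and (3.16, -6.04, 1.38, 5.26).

√(Σ(x_i - y_i)²) = √((4.44 - 3.16)² + (-7.61 - (-6.04))² + (-1.24 - 1.38)² + (-7.03 - 5.26)²)
= √(1.28² + (-1.57)² + (-2.62)² + (-12.29)²) = √(1.6384 + 2.4649 + 6.8644 + 151.0441) = √162.0118 ≈ 12.7284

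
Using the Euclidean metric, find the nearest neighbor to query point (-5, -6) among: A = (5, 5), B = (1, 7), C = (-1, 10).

Distances: d(A) ≈ 14.8661, d(B) ≈ 14.3178, d(C) ≈ 16.4924. Nearest: B = (1, 7) with distance 14.3178.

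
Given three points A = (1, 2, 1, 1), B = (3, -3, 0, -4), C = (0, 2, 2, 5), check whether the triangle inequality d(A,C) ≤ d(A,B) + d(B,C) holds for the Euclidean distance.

d(A,B) = √(2² + 5² + 1² + 5²) = √55 ≈ 7.4162, d(B,C) = √(3² + 5² + 2² + 9²) = √119 ≈ 10.9087, d(A,C) = √(1² + 0² + 1² + 4²) = √18 ≈ 4.2426.
d(A,C) ≈ 4.2426 ≤ 7.4162 + 10.9087 = 18.3249. Triangle inequality is satisfied.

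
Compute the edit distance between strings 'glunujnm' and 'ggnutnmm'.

Let D[i][j] be the edit distance between the first i characters of 'glunujnm' and the first j characters of 'ggnutnmm', with D[i][0] = i, D[0][j] = j, and D[i][j] = D[i-1][j-1] if the characters match, else 1 + min(D[i-1][j], D[i][j-1], D[i-1][j-1]). Filling the table (rows: prefixes of 'glunujnm', columns: prefixes of 'ggnutnmm'):
     ε  g  g  n  u  t  n  m  m
  ε  0  1  2  3  4  5  6  7  8
  g  1  0  1  2  3  4  5  6  7
  l  2  1  1  2  3  4  5  6  7
  u  3  2  2  2  2  3  4  5  6
  n  4  3  3  2  3  3  3  4  5
  u  5  4  4  3  2  3  4  4  5
  j  6  5  5  4  3  3  4  5  5
  n  7  6  6  5  4  4  3  4  5
  m  8  7  7  6  5  5  4  3  4
The bottom-right entry gives D[8][8] = 4, so no sequence of fewer than 4 edits works. Backtracking through the table gives one optimal edit sequence (4 edits):
  glunujnm → gunujnm (del l @2)
  gunujnm → ggnujnm (sub u→g @2)
  ggnujnm → ggnutnm (sub j→t @5)
  ggnutnm → ggnutnmm (ins m @7)
Edit distance = 4.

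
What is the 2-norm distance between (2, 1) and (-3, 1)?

(Σ|x_i - y_i|^2)^(1/2) = (|2 - (-3)|^2 + |1 - 1|^2)^(1/2)
= (5^2 + 0^2)^(1/2) = (25 + 0)^(1/2) = (25)^(1/2) = 5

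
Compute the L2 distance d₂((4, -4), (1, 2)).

√(Σ(x_i - y_i)²) = √((4 - 1)² + (-4 - 2)²)
= √(3² + (-6)²) = √(9 + 36) = √45 ≈ 6.7082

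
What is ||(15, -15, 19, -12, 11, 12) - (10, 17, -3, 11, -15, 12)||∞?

max(|x_i - y_i|) = max(|15 - 10|, |-15 - 17|, |19 - (-3)|, |-12 - 11|, |11 - (-15)|, |12 - 12|) = max(5, 32, 22, 23, 26, 0) = 32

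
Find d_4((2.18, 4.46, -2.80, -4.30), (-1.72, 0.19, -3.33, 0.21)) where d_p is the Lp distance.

(Σ|x_i - y_i|^4)^(1/4) = (|2.18 - (-1.72)|^4 + |4.46 - 0.19|^4 + |-2.8 - (-3.33)|^4 + |-4.3 - 0.21|^4)^(1/4)
= (3.9^4 + 4.27^4 + 0.53^4 + 4.51^4)^(1/4) ≈ (231.3441 + 332.4386 + 0.0789 + 413.7197)^(1/4) = (977.5813)^(1/4) ≈ 5.5916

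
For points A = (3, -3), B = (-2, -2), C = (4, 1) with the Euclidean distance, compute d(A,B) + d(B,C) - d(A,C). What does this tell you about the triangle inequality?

d(A,B) = √(5² + 1²) = √26 ≈ 5.099, d(B,C) = √(6² + 3²) = √45 ≈ 6.7082, d(A,C) = √(1² + 4²) = √17 ≈ 4.1231.
d(A,B) + d(B,C) - d(A,C) = 5.099 + 6.7082 - 4.1231 = 11.8072 - 4.1231 = 7.6841 (to 4 decimal places). This is ≥ 0, so the triangle inequality holds for these points.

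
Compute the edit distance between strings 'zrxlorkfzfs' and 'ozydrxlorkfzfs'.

Let D[i][j] be the edit distance between the first i characters of 'zrxlorkfzfs' and the first j characters of 'ozydrxlorkfzfs', with D[i][0] = i, D[0][j] = j, and D[i][j] = D[i-1][j-1] if the characters match, else 1 + min(D[i-1][j], D[i][j-1], D[i-1][j-1]). Filling the table (rows: prefixes of 'zrxlorkfzfs', columns: prefixes of 'ozydrxlorkfzfs'):
     ε  o  z  y  d  r  x  l  o  r  k  f  z  f  s
  ε  0  1  2  3  4  5  6  7  8  9 10 11 12 13 14
  z  1  1  1  2  3  4  5  6  7  8  9 10 11 12 13
  r  2  2  2  2  3  3  4  5  6  7  8  9 10 11 12
  x  3  3  3  3  3  4  3  4  5  6  7  8  9 10 11
  l  4  4  4  4  4  4  4  3  4  5  6  7  8  9 10
  o  5  4  5  5  5  5  5  4  3  4  5  6  7  8  9
  r  6  5  5  6  6  5  6  5  4  3  4  5  6  7  8
  k  7  6  6  6  7  6  6  6  5  4  3  4  5  6  7
  f  8  7  7  7  7  7  7  7  6  5  4  3  4  5  6
  z  9  8  7  8  8  8  8  8  7  6  5  4  3  4  5
  f 10  9  8  8  9  9  9  9  8  7  6  5  4  3  4
  s 11 10  9  9  9 10 10 10  9  8  7  6  5  4  3
The bottom-right entry gives D[11][14] = 3, so no sequence of fewer than 3 edits works. Backtracking through the table gives one optimal edit sequence (3 edits):
  zrxlorkfzfs → ozrxlorkfzfs (ins o @1)
  ozrxlorkfzfs → ozyrxlorkfzfs (ins y @3)
  ozyrxlorkfzfs → ozydrxlorkfzfs (ins d @4)
Edit distance = 3.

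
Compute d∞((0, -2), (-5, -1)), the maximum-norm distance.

max(|x_i - y_i|) = max(|0 - (-5)|, |-2 - (-1)|) = max(5, 1) = 5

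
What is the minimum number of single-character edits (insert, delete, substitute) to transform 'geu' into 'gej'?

Let D[i][j] be the edit distance between the first i characters of 'geu' and the first j characters of 'gej', with D[i][0] = i, D[0][j] = j, and D[i][j] = D[i-1][j-1] if the characters match, else 1 + min(D[i-1][j], D[i][j-1], D[i-1][j-1]). Filling the table (rows: prefixes of 'geu', columns: prefixes of 'gej'):
     ε  g  e  j
  ε  0  1  2  3
  g  1  0  1  2
  e  2  1  0  1
  u  3  2  1  1
The bottom-right entry gives D[3][3] = 1, so no sequence of fewer than 1 edit works. Backtracking through the table gives one optimal edit sequence (1 edit):
  geu → gej (sub u→j @3)
Edit distance = 1.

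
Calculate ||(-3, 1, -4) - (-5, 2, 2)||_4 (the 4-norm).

(Σ|x_i - y_i|^4)^(1/4) = (|-3 - (-5)|^4 + |1 - 2|^4 + |-4 - 2|^4)^(1/4)
= (2^4 + 1^4 + 6^4)^(1/4) = (16 + 1 + 1296)^(1/4) = (1313)^(1/4) ≈ 6.0196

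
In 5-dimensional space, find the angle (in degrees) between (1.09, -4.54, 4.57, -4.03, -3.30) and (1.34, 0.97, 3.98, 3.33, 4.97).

With u = (1.09, -4.54, 4.57, -4.03, -3.30), v = (1.34, 0.97, 3.98, 3.33, 4.97):
u·v = 1.09·1.34 + (-4.54)·0.97 + 4.57·3.98 + (-4.03)·3.33 + (-3.3)·4.97 = 1.4606 + (-4.4038) + 18.1886 + (-13.4199) + (-16.401) = -14.5755.
|u| = √(1.09² + (-4.54)² + 4.57² + (-4.03)² + (-3.3)²) = √(1.1881 + 20.6116 + 20.8849 + 16.2409 + 10.89) = √69.8155, |v| = √(1.34² + 0.97² + 3.98² + 3.33² + 4.97²) = √(1.7956 + 0.9409 + 15.8404 + 11.0889 + 24.7009) = √54.3667.
cos θ = (u·v)/(|u||v|) = -14.5755/(√69.8155·√54.3667) ≈ -0.236582
θ = arccos(-0.236582) ≈ 103.68°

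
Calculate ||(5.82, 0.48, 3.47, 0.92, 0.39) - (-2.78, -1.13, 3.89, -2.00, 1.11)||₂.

√(Σ(x_i - y_i)²) = √((5.82 - (-2.78))² + (0.48 - (-1.13))² + (3.47 - 3.89)² + (0.92 - (-2))² + (0.39 - 1.11)²)
= √(8.6² + 1.61² + (-0.42)² + 2.92² + (-0.72)²) = √(73.96 + 2.5921 + 0.1764 + 8.5264 + 0.5184) = √85.7733 ≈ 9.2614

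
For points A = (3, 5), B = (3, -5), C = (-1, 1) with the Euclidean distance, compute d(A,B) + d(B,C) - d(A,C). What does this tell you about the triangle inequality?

d(A,B) = √(0² + 10²) = √100 = 10, d(B,C) = √(4² + 6²) = √52 ≈ 7.2111, d(A,C) = √(4² + 4²) = √32 ≈ 5.6569.
d(A,B) + d(B,C) - d(A,C) = 10 + 7.2111 - 5.6569 = 17.2111 - 5.6569 = 11.5542 (to 4 decimal places). This is ≥ 0, so the triangle inequality holds for these points.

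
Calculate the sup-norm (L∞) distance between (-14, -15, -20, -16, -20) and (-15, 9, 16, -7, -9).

max(|x_i - y_i|) = max(|-14 - (-15)|, |-15 - 9|, |-20 - 16|, |-16 - (-7)|, |-20 - (-9)|) = max(1, 24, 36, 9, 11) = 36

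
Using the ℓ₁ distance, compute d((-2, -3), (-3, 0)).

Σ|x_i - y_i| = |-2 - (-3)| + |-3 - 0| = 1 + 3 = 4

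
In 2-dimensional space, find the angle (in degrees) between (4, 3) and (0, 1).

With u = (4, 3), v = (0, 1):
u·v = 4·0 + 3·1 = 0 + 3 = 3.
|u| = √(4² + 3²) = √25, |v| = √(0² + 1²) = √1, so |u||v| = √(25·1) = √25 = 5.
cos θ = (u·v)/(|u||v|) = 3/5 = 0.6
θ = arccos(0.6) ≈ 53.13°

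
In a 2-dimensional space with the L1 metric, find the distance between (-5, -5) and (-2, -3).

Σ|x_i - y_i| = |-5 - (-2)| + |-5 - (-3)| = 3 + 2 = 5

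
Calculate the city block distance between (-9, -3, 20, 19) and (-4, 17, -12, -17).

Σ|x_i - y_i| = |-9 - (-4)| + |-3 - 17| + |20 - (-12)| + |19 - (-17)| = 5 + 20 + 32 + 36 = 93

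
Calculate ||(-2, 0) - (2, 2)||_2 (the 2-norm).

(Σ|x_i - y_i|^2)^(1/2) = (|-2 - 2|^2 + |0 - 2|^2)^(1/2)
= (4^2 + 2^2)^(1/2) = (16 + 4)^(1/2) = (20)^(1/2) ≈ 4.4721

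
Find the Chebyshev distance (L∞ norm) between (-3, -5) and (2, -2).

max(|x_i - y_i|) = max(|-3 - 2|, |-5 - (-2)|) = max(5, 3) = 5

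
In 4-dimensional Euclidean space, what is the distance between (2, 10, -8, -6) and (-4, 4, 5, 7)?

√(Σ(x_i - y_i)²) = √((2 - (-4))² + (10 - 4)² + (-8 - 5)² + (-6 - 7)²)
= √(6² + 6² + (-13)² + (-13)²) = √(36 + 36 + 169 + 169) = √410 ≈ 20.2485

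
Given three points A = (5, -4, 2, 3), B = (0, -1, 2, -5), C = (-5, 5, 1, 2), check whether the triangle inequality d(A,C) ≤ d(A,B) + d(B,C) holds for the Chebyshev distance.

d(A,B) = max(5, 3, 0, 8) = 8, d(B,C) = max(5, 6, 1, 7) = 7, d(A,C) = max(10, 9, 1, 1) = 10.
d(A,C) = 10 ≤ 8 + 7 = 15. Triangle inequality is satisfied.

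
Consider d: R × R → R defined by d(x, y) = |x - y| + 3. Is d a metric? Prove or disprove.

No. d fails identity of indiscernibles (specifically d(x,x) = 0): d(-6, -6) = |-6 - (-6)| + 3 = 0 + 3 = 3 ≠ 0.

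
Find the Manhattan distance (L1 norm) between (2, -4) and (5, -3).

Σ|x_i - y_i| = |2 - 5| + |-4 - (-3)| = 3 + 1 = 4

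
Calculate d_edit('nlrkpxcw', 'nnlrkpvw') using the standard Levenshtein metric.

Let D[i][j] be the edit distance between the first i characters of 'nlrkpxcw' and the first j characters of 'nnlrkpvw', with D[i][0] = i, D[0][j] = j, and D[i][j] = D[i-1][j-1] if the characters match, else 1 + min(D[i-1][j], D[i][j-1], D[i-1][j-1]). Filling the table (rows: prefixes of 'nlrkpxcw', columns: prefixes of 'nnlrkpvw'):
     ε  n  n  l  r  k  p  v  w
  ε  0  1  2  3  4  5  6  7  8
  n  1  0  1  2  3  4  5  6  7
  l  2  1  1  1  2  3  4  5  6
  r  3  2  2  2  1  2  3  4  5
  k  4  3  3  3  2  1  2  3  4
  p  5  4  4  4  3  2  1  2  3
  x  6  5  5  5  4  3  2  2  3
  c  7  6  6  6  5  4  3  3  3
  w  8  7  7  7  6  5  4  4  3
The bottom-right entry gives D[8][8] = 3, so no sequence of fewer than 3 edits works. Backtracking through the table gives one optimal edit sequence (3 edits):
  nlrkpxcw → nnlrkpxcw (ins n @1)
  nnlrkpxcw → nnlrkpcw (del x @7)
  nnlrkpcw → nnlrkpvw (sub c→v @7)
Edit distance = 3.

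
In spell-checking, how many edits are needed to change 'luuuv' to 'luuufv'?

Let D[i][j] be the edit distance between the first i characters of 'luuuv' and the first j characters of 'luuufv', with D[i][0] = i, D[0][j] = j, and D[i][j] = D[i-1][j-1] if the characters match, else 1 + min(D[i-1][j], D[i][j-1], D[i-1][j-1]). Filling the table (rows: prefixes of 'luuuv', columns: prefixes of 'luuufv'):
     ε  l  u  u  u  f  v
  ε  0  1  2  3  4  5  6
  l  1  0  1  2  3  4  5
  u  2  1  0  1  2  3  4
  u  3  2  1  0  1  2  3
  u  4  3  2  1  0  1  2
  v  5  4  3  2  1  1  1
The bottom-right entry gives D[5][6] = 1, so no sequence of fewer than 1 edit works. Backtracking through the table gives one optimal edit sequence (1 edit):
  luuuv → luuufv (ins f @5)
Edit distance = 1.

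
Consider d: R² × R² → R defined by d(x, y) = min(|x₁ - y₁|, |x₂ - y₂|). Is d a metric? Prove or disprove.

No. d fails identity of indiscernibles: take x = (-2, 0) and y = (-2, 4). Then d(x,y) = min(|-2 - (-2)|, |0 - 4|) = min(0, 4) = 0, yet x ≠ y.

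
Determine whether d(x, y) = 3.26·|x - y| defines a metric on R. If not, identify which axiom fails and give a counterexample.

Yes. Since |x - y| is a metric on R and 3.26 > 0, the positive scalar multiple 3.26·|x - y| is also a metric: scaling by a positive constant preserves non-negativity, identity (d=0 ⟺ |x-y|=0 ⟺ x=y), symmetry, and the triangle inequality.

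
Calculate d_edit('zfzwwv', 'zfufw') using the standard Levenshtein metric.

Let D[i][j] be the edit distance between the first i characters of 'zfzwwv' and the first j characters of 'zfufw', with D[i][0] = i, D[0][j] = j, and D[i][j] = D[i-1][j-1] if the characters match, else 1 + min(D[i-1][j], D[i][j-1], D[i-1][j-1]). Filling the table (rows: prefixes of 'zfzwwv', columns: prefixes of 'zfufw'):
     ε  z  f  u  f  w
  ε  0  1  2  3  4  5
  z  1  0  1  2  3  4
  f  2  1  0  1  2  3
  z  3  2  1  1  2  3
  w  4  3  2  2  2  2
  w  5  4  3  3  3  2
  v  6  5  4  4  4  3
The bottom-right entry gives D[6][5] = 3, so no sequence of fewer than 3 edits works. Backtracking through the table gives one optimal edit sequence (3 edits):
  zfzwwv → zfuwwv (sub z→u @3)
  zfuwwv → zfufwv (sub w→f @4)
  zfufwv → zfufw (del v @6)
Edit distance = 3.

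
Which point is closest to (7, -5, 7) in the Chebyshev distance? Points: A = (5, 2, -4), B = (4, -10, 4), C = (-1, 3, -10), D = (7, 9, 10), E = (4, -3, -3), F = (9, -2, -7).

Distances: d(A) = 11, d(B) = 5, d(C) = 17, d(D) = 14, d(E) = 10, d(F) = 14. Nearest: B = (4, -10, 4) with distance 5.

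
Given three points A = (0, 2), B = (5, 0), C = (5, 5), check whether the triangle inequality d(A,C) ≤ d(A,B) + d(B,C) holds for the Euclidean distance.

d(A,B) = √(5² + 2²) = √29 ≈ 5.3852, d(B,C) = √(0² + 5²) = √25 = 5, d(A,C) = √(5² + 3²) = √34 ≈ 5.831.
d(A,C) ≈ 5.831 ≤ 5.3852 + 5 = 10.3852. Triangle inequality is satisfied.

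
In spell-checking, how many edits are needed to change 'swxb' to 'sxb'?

Let D[i][j] be the edit distance between the first i characters of 'swxb' and the first j characters of 'sxb', with D[i][0] = i, D[0][j] = j, and D[i][j] = D[i-1][j-1] if the characters match, else 1 + min(D[i-1][j], D[i][j-1], D[i-1][j-1]). Filling the table (rows: prefixes of 'swxb', columns: prefixes of 'sxb'):
     ε  s  x  b
  ε  0  1  2  3
  s  1  0  1  2
  w  2  1  1  2
  x  3  2  1  2
  b  4  3  2  1
The bottom-right entry gives D[4][3] = 1, so no sequence of fewer than 1 edit works. Backtracking through the table gives one optimal edit sequence (1 edit):
  swxb → sxb (del w @2)
Edit distance = 1.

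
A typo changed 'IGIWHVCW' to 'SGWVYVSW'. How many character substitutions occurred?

Differing positions: 1, 3, 4, 5, 7. Hamming distance = 5.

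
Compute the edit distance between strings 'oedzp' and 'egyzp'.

Let D[i][j] be the edit distance between the first i characters of 'oedzp' and the first j characters of 'egyzp', with D[i][0] = i, D[0][j] = j, and D[i][j] = D[i-1][j-1] if the characters match, else 1 + min(D[i-1][j], D[i][j-1], D[i-1][j-1]). Filling the table (rows: prefixes of 'oedzp', columns: prefixes of 'egyzp'):
     ε  e  g  y  z  p
  ε  0  1  2  3  4  5
  o  1  1  2  3  4  5
  e  2  1  2  3  4  5
  d  3  2  2  3  4  5
  z  4  3  3  3  3  4
  p  5  4  4  4  4  3
The bottom-right entry gives D[5][5] = 3, so no sequence of fewer than 3 edits works. Backtracking through the table gives one optimal edit sequence (3 edits):
  oedzp → eedzp (sub o→e @1)
  eedzp → egdzp (sub e→g @2)
  egdzp → egyzp (sub d→y @3)
Edit distance = 3.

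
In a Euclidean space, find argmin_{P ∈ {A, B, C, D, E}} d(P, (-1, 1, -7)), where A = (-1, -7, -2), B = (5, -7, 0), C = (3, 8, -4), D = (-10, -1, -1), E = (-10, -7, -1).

Distances: d(A) ≈ 9.434, d(B) ≈ 12.2066, d(C) ≈ 8.6023, d(D) = 11, d(E) ≈ 13.4536. Nearest: C = (3, 8, -4) with distance 8.6023.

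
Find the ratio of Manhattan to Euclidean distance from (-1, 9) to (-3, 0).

L1 = |-1 - (-3)| + |9 - 0| = 2 + 9 = 11
L2 = √(2² + 9²) = √85 ≈ 9.2195
L1 ≥ L2 always (equality iff movement is along one axis); L1 > L2 here.
Ratio L1/L2 = 11/√85 ≈ 1.1931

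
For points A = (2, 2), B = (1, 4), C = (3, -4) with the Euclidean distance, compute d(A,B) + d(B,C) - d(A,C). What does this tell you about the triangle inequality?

d(A,B) = √(1² + 2²) = √5 ≈ 2.2361, d(B,C) = √(2² + 8²) = √68 ≈ 8.2462, d(A,C) = √(1² + 6²) = √37 ≈ 6.0828.
d(A,B) + d(B,C) - d(A,C) = 2.2361 + 8.2462 - 6.0828 = 10.4823 - 6.0828 = 4.3995 (to 4 decimal places). This is ≥ 0, so the triangle inequality holds for these points.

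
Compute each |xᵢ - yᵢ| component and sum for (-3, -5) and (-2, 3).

Σ|x_i - y_i| = |-3 - (-2)| + |-5 - 3| = 1 + 8 = 9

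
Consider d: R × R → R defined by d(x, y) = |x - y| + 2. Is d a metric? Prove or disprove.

No. d fails identity of indiscernibles (specifically d(x,x) = 0): d(1, 1) = |1 - 1| + 2 = 0 + 2 = 2 ≠ 0.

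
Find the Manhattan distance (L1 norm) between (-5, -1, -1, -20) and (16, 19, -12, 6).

Σ|x_i - y_i| = |-5 - 16| + |-1 - 19| + |-1 - (-12)| + |-20 - 6| = 21 + 20 + 11 + 26 = 78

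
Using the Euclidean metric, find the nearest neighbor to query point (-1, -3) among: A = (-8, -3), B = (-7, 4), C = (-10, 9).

Distances: d(A) = 7, d(B) ≈ 9.2195, d(C) = 15. Nearest: A = (-8, -3) with distance 7.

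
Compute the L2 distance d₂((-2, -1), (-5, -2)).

√(Σ(x_i - y_i)²) = √((-2 - (-5))² + (-1 - (-2))²)
= √(3² + 1²) = √(9 + 1) = √10 ≈ 3.1623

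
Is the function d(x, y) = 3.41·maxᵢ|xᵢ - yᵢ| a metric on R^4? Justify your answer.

Yes. The L∞ (Chebyshev) norm induces a metric on R^4, and multiplying a metric by a positive constant 3.41 > 0 preserves all four axioms: non-negativity (3.41·||x-y|| ≥ 0), identity (3.41·||x-y|| = 0 ⟺ ||x-y|| = 0 ⟺ x = y), symmetry (||x-y|| = ||y-x||), and the triangle inequality (3.41·||x-z|| ≤ 3.41·||x-y|| + 3.41·||y-z||). So d is a metric.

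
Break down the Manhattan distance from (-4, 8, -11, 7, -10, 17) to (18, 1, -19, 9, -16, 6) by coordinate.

Σ|x_i - y_i| = |-4 - 18| + |8 - 1| + |-11 - (-19)| + |7 - 9| + |-10 - (-16)| + |17 - 6| = 22 + 7 + 8 + 2 + 6 + 11 = 56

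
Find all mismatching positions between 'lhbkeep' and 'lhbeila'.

Differing positions: 4, 5, 6, 7. Hamming distance = 4.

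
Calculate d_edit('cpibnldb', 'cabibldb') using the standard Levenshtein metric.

Let D[i][j] be the edit distance between the first i characters of 'cpibnldb' and the first j characters of 'cabibldb', with D[i][0] = i, D[0][j] = j, and D[i][j] = D[i-1][j-1] if the characters match, else 1 + min(D[i-1][j], D[i][j-1], D[i-1][j-1]). Filling the table (rows: prefixes of 'cpibnldb', columns: prefixes of 'cabibldb'):
     ε  c  a  b  i  b  l  d  b
  ε  0  1  2  3  4  5  6  7  8
  c  1  0  1  2  3  4  5  6  7
  p  2  1  1  2  3  4  5  6  7
  i  3  2  2  2  2  3  4  5  6
  b  4  3  3  2  3  2  3  4  5
  n  5  4  4  3  3  3  3  4  5
  l  6  5  5  4  4  4  3  4  5
  d  7  6  6  5  5  5  4  3  4
  b  8  7  7  6  6  5  5  4  3
The bottom-right entry gives D[8][8] = 3, so no sequence of fewer than 3 edits works. Backtracking through the table gives one optimal edit sequence (3 edits):
  cpibnldb → capibnldb (ins a @2)
  capibnldb → cabibnldb (sub p→b @3)
  cabibnldb → cabibldb (del n @6)
Edit distance = 3.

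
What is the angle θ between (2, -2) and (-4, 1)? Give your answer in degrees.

With u = (2, -2), v = (-4, 1):
u·v = 2·(-4) + (-2)·1 = (-8) + (-2) = -10.
|u| = √(2² + (-2)²) = √8, |v| = √((-4)² + 1²) = √17, so |u||v| = √(8·17) = √136.
cos θ = (u·v)/(|u||v|) = -10/√136 ≈ -0.857493
θ = arccos(-0.857493) ≈ 149.04°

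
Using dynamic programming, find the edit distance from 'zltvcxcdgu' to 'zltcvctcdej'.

Let D[i][j] be the edit distance between the first i characters of 'zltvcxcdgu' and the first j characters of 'zltcvctcdej', with D[i][0] = i, D[0][j] = j, and D[i][j] = D[i-1][j-1] if the characters match, else 1 + min(D[i-1][j], D[i][j-1], D[i-1][j-1]). Filling the table (rows: prefixes of 'zltvcxcdgu', columns: prefixes of 'zltcvctcdej'):
     ε  z  l  t  c  v  c  t  c  d  e  j
  ε  0  1  2  3  4  5  6  7  8  9 10 11
  z  1  0  1  2  3  4  5  6  7  8  9 10
  l  2  1  0  1  2  3  4  5  6  7  8  9
  t  3  2  1  0  1  2  3  4  5  6  7  8
  v  4  3  2  1  1  1  2  3  4  5  6  7
  c  5  4  3  2  1  2  1  2  3  4  5  6
  x  6  5  4  3  2  2  2  2  3  4  5  6
  c  7  6  5  4  3  3  2  3  2  3  4  5
  d  8  7  6  5  4  4  3  3  3  2  3  4
  g  9  8  7  6  5  5  4  4  4  3  3  4
  u 10  9  8  7  6  6  5  5  5  4  4  4
The bottom-right entry gives D[10][11] = 4, so no sequence of fewer than 4 edits works. Backtracking through the table gives one optimal edit sequence (4 edits):
  zltvcxcdgu → zltcvcxcdgu (ins c @4)
  zltcvcxcdgu → zltcvctcdgu (sub x→t @7)
  zltcvctcdgu → zltcvctcdeu (sub g→e @10)
  zltcvctcdeu → zltcvctcdej (sub u→j @11)
Edit distance = 4.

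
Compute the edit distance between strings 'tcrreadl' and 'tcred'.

Let D[i][j] be the edit distance between the first i characters of 'tcrreadl' and the first j characters of 'tcred', with D[i][0] = i, D[0][j] = j, and D[i][j] = D[i-1][j-1] if the characters match, else 1 + min(D[i-1][j], D[i][j-1], D[i-1][j-1]). Filling the table (rows: prefixes of 'tcrreadl', columns: prefixes of 'tcred'):
     ε  t  c  r  e  d
  ε  0  1  2  3  4  5
  t  1  0  1  2  3  4
  c  2  1  0  1  2  3
  r  3  2  1  0  1  2
  r  4  3  2  1  1  2
  e  5  4  3  2  1  2
  a  6  5  4  3  2  2
  d  7  6  5  4  3  2
  l  8  7  6  5  4  3
The bottom-right entry gives D[8][5] = 3, so no sequence of fewer than 3 edits works. Backtracking through the table gives one optimal edit sequence (3 edits):
  tcrreadl → tcreadl (del r @3)
  tcreadl → tcredl (del a @5)
  tcredl → tcred (del l @6)
Edit distance = 3.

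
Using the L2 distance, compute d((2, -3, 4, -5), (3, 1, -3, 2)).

(Σ|x_i - y_i|^2)^(1/2) = (|2 - 3|^2 + |-3 - 1|^2 + |4 - (-3)|^2 + |-5 - 2|^2)^(1/2)
= (1^2 + 4^2 + 7^2 + 7^2)^(1/2) = (1 + 16 + 49 + 49)^(1/2) = (115)^(1/2) ≈ 10.7238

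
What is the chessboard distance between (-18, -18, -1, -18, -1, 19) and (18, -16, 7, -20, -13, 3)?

max(|x_i - y_i|) = max(|-18 - 18|, |-18 - (-16)|, |-1 - 7|, |-18 - (-20)|, |-1 - (-13)|, |19 - 3|) = max(36, 2, 8, 2, 12, 16) = 36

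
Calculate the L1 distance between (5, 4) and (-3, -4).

Σ|x_i - y_i| = |5 - (-3)| + |4 - (-4)| = 8 + 8 = 16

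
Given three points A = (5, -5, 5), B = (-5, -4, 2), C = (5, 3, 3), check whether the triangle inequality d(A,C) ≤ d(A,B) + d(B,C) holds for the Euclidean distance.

d(A,B) = √(10² + 1² + 3²) = √110 ≈ 10.4881, d(B,C) = √(10² + 7² + 1²) = √150 ≈ 12.2474, d(A,C) = √(0² + 8² + 2²) = √68 ≈ 8.2462.
d(A,C) ≈ 8.2462 ≤ 10.4881 + 12.2474 = 22.7355. Triangle inequality is satisfied.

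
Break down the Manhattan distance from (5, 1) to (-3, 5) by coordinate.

Σ|x_i - y_i| = |5 - (-3)| + |1 - 5| = 8 + 4 = 12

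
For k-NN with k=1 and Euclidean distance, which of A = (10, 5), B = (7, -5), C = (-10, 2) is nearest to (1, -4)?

Distances: d(A) ≈ 12.7279, d(B) ≈ 6.0828, d(C) ≈ 12.53. Nearest: B = (7, -5) with distance 6.0828.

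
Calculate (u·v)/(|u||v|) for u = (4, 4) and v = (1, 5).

With u = (4, 4), v = (1, 5):
u·v = 4·1 + 4·5 = 4 + 20 = 24.
|u| = √(4² + 4²) = √32, |v| = √(1² + 5²) = √26, so |u||v| = √(32·26) = √832.
cos θ = (u·v)/(|u||v|) = 24/√832 ≈ 0.8321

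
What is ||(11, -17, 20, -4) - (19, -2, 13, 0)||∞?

max(|x_i - y_i|) = max(|11 - 19|, |-17 - (-2)|, |20 - 13|, |-4 - 0|) = max(8, 15, 7, 4) = 15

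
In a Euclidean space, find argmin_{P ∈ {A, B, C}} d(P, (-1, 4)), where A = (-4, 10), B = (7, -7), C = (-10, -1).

Distances: d(A) ≈ 6.7082, d(B) ≈ 13.6015, d(C) ≈ 10.2956. Nearest: A = (-4, 10) with distance 6.7082.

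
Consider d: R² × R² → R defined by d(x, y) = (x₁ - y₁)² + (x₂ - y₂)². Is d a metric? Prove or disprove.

No. The squared Euclidean distance fails the triangle inequality. Counterexample: x = (0, 0), y = (2, 3), z = (4, 6). d(x,z) = 4² + 6² = 52, but d(x,y) + d(y,z) = (2² + 3²) + (2² + 3²) = 13 + 13 = 26. Since 52 > 26, the triangle inequality is violated. (Note: √d, the ordinary Euclidean distance, IS a metric.)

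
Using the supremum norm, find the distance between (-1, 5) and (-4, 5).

max(|x_i - y_i|) = max(|-1 - (-4)|, |5 - 5|) = max(3, 0) = 3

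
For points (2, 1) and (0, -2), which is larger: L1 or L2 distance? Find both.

L1 = |2 - 0| + |1 - (-2)| = 2 + 3 = 5
L2 = √(2² + 3²) = √13 ≈ 3.6056
L1 ≥ L2 always (equality iff movement is along one axis); L1 > L2 here.
Ratio L1/L2 = 5/√13 ≈ 1.3868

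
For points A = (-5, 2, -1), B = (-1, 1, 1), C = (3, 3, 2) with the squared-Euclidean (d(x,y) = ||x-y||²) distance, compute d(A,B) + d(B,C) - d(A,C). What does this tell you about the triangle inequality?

d(A,B) = 4² + 1² + 2² = 21, d(B,C) = 4² + 2² + 1² = 21, d(A,C) = 8² + 1² + 3² = 74.
d(A,B) + d(B,C) - d(A,C) = 21 + 21 - 74 = 42 - 74 = -32. This is < 0, so the triangle inequality FAILS for these points (squared-Euclidean is not a metric).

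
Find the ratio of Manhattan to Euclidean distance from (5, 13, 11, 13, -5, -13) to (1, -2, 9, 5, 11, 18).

L1 = |5 - 1| + |13 - (-2)| + |11 - 9| + |13 - 5| + |-5 - 11| + |-13 - 18| = 4 + 15 + 2 + 8 + 16 + 31 = 76
L2 = √(4² + 15² + 2² + 8² + 16² + 31²) = √1526 ≈ 39.064
L1 ≥ L2 always (equality iff movement is along one axis); L1 > L2 here.
Ratio L1/L2 = 76/√1526 ≈ 1.9455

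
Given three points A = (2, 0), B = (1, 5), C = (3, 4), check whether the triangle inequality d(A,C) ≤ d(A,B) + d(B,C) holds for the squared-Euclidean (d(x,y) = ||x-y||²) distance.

d(A,B) = 1² + 5² = 26, d(B,C) = 2² + 1² = 5, d(A,C) = 1² + 4² = 17.
d(A,C) = 17 ≤ 26 + 5 = 31. Triangle inequality is satisfied.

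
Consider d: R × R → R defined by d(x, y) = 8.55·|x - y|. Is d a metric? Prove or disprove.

Yes. Since |x - y| is a metric on R and 8.55 > 0, the positive scalar multiple 8.55·|x - y| is also a metric: scaling by a positive constant preserves non-negativity, identity (d=0 ⟺ |x-y|=0 ⟺ x=y), symmetry, and the triangle inequality.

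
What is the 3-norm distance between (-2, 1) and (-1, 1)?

(Σ|x_i - y_i|^3)^(1/3) = (|-2 - (-1)|^3 + |1 - 1|^3)^(1/3)
= (1^3 + 0^3)^(1/3) = (1 + 0)^(1/3) = (1)^(1/3) = 1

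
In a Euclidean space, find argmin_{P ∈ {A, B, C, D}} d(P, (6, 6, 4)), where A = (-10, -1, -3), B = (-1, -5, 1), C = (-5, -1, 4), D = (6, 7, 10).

Distances: d(A) ≈ 18.8149, d(B) ≈ 13.3791, d(C) ≈ 13.0384, d(D) ≈ 6.0828. Nearest: D = (6, 7, 10) with distance 6.0828.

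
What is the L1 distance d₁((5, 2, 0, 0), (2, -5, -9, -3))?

Σ|x_i - y_i| = |5 - 2| + |2 - (-5)| + |0 - (-9)| + |0 - (-3)| = 3 + 7 + 9 + 3 = 22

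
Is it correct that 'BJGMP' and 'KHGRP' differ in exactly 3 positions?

Differing positions: 1, 2, 4. Hamming distance = 3, so the claim is true.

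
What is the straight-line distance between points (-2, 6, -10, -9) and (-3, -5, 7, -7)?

√(Σ(x_i - y_i)²) = √((-2 - (-3))² + (6 - (-5))² + (-10 - 7)² + (-9 - (-7))²)
= √(1² + 11² + (-17)² + (-2)²) = √(1 + 121 + 289 + 4) = √415 ≈ 20.3715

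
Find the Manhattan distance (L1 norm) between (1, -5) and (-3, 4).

Σ|x_i - y_i| = |1 - (-3)| + |-5 - 4| = 4 + 9 = 13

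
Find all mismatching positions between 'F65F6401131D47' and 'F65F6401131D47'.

Differing positions: none. Hamming distance = 0.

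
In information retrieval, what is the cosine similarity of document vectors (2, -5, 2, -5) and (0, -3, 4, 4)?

With u = (2, -5, 2, -5), v = (0, -3, 4, 4):
u·v = 2·0 + (-5)·(-3) + 2·4 + (-5)·4 = 0 + 15 + 8 + (-20) = 3.
|u| = √(2² + (-5)² + 2² + (-5)²) = √58, |v| = √(0² + (-3)² + 4² + 4²) = √41, so |u||v| = √(58·41) = √2378.
cos θ = (u·v)/(|u||v|) = 3/√2378 ≈ 0.0615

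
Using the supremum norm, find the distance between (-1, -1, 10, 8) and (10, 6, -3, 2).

max(|x_i - y_i|) = max(|-1 - 10|, |-1 - 6|, |10 - (-3)|, |8 - 2|) = max(11, 7, 13, 6) = 13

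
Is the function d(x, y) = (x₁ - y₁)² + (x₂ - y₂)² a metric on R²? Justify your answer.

No. The squared Euclidean distance fails the triangle inequality. Counterexample: x = (0, 0), y = (3, 3), z = (6, 6). d(x,z) = 6² + 6² = 72, but d(x,y) + d(y,z) = (3² + 3²) + (3² + 3²) = 18 + 18 = 36. Since 72 > 36, the triangle inequality is violated. (Note: √d, the ordinary Euclidean distance, IS a metric.)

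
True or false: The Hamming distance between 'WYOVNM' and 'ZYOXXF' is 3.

Differing positions: 1, 4, 5, 6. Hamming distance = 4, so the claim that d_H = 3 is false.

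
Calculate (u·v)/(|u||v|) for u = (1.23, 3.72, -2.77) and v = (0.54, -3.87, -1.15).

With u = (1.23, 3.72, -2.77), v = (0.54, -3.87, -1.15):
u·v = 1.23·0.54 + 3.72·(-3.87) + (-2.77)·(-1.15) = 0.6642 + (-14.3964) + 3.1855 = -10.5467.
|u| = √(1.23² + 3.72² + (-2.77)²) = √(1.5129 + 13.8384 + 7.6729) = √23.0242, |v| = √(0.54² + (-3.87)² + (-1.15)²) = √(0.2916 + 14.9769 + 1.3225) = √16.591.
cos θ = (u·v)/(|u||v|) = -10.5467/(√23.0242·√16.591) ≈ -0.5396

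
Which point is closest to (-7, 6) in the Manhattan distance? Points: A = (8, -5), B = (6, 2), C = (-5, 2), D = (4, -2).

Distances: d(A) = 26, d(B) = 17, d(C) = 6, d(D) = 19. Nearest: C = (-5, 2) with distance 6.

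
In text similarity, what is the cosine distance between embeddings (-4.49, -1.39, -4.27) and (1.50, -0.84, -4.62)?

With u = (-4.49, -1.39, -4.27), v = (1.50, -0.84, -4.62):
u·v = (-4.49)·1.5 + (-1.39)·(-0.84) + (-4.27)·(-4.62) = (-6.735) + 1.1676 + 19.7274 = 14.16.
|u| = √((-4.49)² + (-1.39)² + (-4.27)²) = √(20.1601 + 1.9321 + 18.2329) = √40.3251, |v| = √(1.5² + (-0.84)² + (-4.62)²) = √(2.25 + 0.7056 + 21.3444) = √24.3.
cos θ = (u·v)/(|u||v|) = 14.16/(√40.3251·√24.3) ≈ 0.4523
Cosine distance = 1 - cos θ ≈ 1 - 0.4523 = 0.5477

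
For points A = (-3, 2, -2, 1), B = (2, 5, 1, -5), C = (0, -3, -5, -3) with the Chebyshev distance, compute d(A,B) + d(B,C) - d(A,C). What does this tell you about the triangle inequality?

d(A,B) = max(5, 3, 3, 6) = 6, d(B,C) = max(2, 8, 6, 2) = 8, d(A,C) = max(3, 5, 3, 4) = 5.
d(A,B) + d(B,C) - d(A,C) = 6 + 8 - 5 = 14 - 5 = 9. This is ≥ 0, so the triangle inequality holds for these points.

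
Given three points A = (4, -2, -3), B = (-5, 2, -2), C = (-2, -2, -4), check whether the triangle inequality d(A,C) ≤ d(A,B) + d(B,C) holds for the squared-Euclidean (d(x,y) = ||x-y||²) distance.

d(A,B) = 9² + 4² + 1² = 98, d(B,C) = 3² + 4² + 2² = 29, d(A,C) = 6² + 0² + 1² = 37.
d(A,C) = 37 ≤ 98 + 29 = 127. Triangle inequality is satisfied.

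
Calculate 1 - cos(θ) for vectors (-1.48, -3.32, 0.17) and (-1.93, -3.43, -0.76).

With u = (-1.48, -3.32, 0.17), v = (-1.93, -3.43, -0.76):
u·v = (-1.48)·(-1.93) + (-3.32)·(-3.43) + 0.17·(-0.76) = 2.8564 + 11.3876 + (-0.1292) = 14.1148.
|u| = √((-1.48)² + (-3.32)² + 0.17²) = √(2.1904 + 11.0224 + 0.0289) = √13.2417, |v| = √((-1.93)² + (-3.43)² + (-0.76)²) = √(3.7249 + 11.7649 + 0.5776) = √16.0674.
cos θ = (u·v)/(|u||v|) = 14.1148/(√13.2417·√16.0674) ≈ 0.9677
Cosine distance = 1 - cos θ ≈ 1 - 0.9677 = 0.0323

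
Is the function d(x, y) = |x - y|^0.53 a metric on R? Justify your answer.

Yes. With 0 < p = 0.53 ≤ 1, d(x,y) = |x-y|^0.53 is a metric on R. Non-negativity and symmetry are immediate; |x-y|^0.53 = 0 ⟺ |x-y| = 0 ⟺ x = y. For the triangle inequality, the function t ↦ t^0.53 is subadditive on [0,∞) when p ≤ 1, so |x-z|^0.53 ≤ (|x-y| + |y-z|)^0.53 ≤ |x-y|^0.53 + |y-z|^0.53.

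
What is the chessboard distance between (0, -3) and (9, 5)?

max(|x_i - y_i|) = max(|0 - 9|, |-3 - 5|) = max(9, 8) = 9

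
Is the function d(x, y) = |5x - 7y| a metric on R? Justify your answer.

No. d fails symmetry: d(4, 7) = |5·4 - 7·7| = |-29| = 29, but d(7, 4) = |5·7 - 7·4| = |7| = 7. Since 29 ≠ 7, d(x,y) ≠ d(y,x) in general.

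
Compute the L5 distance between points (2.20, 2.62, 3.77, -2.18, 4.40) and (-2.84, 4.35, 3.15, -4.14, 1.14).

(Σ|x_i - y_i|^5)^(1/5) = (|2.2 - (-2.84)|^5 + |2.62 - 4.35|^5 + |3.77 - 3.15|^5 + |-2.18 - (-4.14)|^5 + |4.4 - 1.14|^5)^(1/5)
= (5.04^5 + 1.73^5 + 0.62^5 + 1.96^5 + 3.26^5)^(1/5) ≈ (3252.0161 + 15.4964 + 0.0916 + 28.9255 + 368.2036)^(1/5) = (3664.7332)^(1/5) ≈ 5.1619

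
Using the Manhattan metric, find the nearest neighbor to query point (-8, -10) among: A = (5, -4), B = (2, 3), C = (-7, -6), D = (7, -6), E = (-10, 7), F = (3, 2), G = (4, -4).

Distances: d(A) = 19, d(B) = 23, d(C) = 5, d(D) = 19, d(E) = 19, d(F) = 23, d(G) = 18. Nearest: C = (-7, -6) with distance 5.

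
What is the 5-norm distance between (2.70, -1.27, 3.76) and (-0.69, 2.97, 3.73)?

(Σ|x_i - y_i|^5)^(1/5) = (|2.7 - (-0.69)|^5 + |-1.27 - 2.97|^5 + |3.76 - 3.73|^5)^(1/5)
= (3.39^5 + 4.24^5 + 0.03^5)^(1/5) ≈ (447.7117 + 1370.343 + 0)^(1/5) = (1818.0547)^(1/5) ≈ 4.4866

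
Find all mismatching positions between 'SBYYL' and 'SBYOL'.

Differing positions: 4. Hamming distance = 1.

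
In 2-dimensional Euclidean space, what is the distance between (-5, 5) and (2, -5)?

√(Σ(x_i - y_i)²) = √((-5 - 2)² + (5 - (-5))²)
= √((-7)² + 10²) = √(49 + 100) = √149 ≈ 12.2066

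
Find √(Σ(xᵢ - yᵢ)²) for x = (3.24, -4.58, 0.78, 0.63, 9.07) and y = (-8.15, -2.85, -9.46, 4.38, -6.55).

√(Σ(x_i - y_i)²) = √((3.24 - (-8.15))² + (-4.58 - (-2.85))² + (0.78 - (-9.46))² + (0.63 - 4.38)² + (9.07 - (-6.55))²)
= √(11.39² + (-1.73)² + 10.24² + (-3.75)² + 15.62²) = √(129.7321 + 2.9929 + 104.8576 + 14.0625 + 243.9844) = √495.6295 ≈ 22.2627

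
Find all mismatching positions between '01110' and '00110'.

Differing positions: 2. Hamming distance = 1.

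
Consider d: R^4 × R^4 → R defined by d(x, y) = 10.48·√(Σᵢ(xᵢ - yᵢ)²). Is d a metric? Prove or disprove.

Yes. The L2 (Euclidean) norm induces a metric on R^4, and multiplying a metric by a positive constant 10.48 > 0 preserves all four axioms: non-negativity (10.48·||x-y|| ≥ 0), identity (10.48·||x-y|| = 0 ⟺ ||x-y|| = 0 ⟺ x = y), symmetry (||x-y|| = ||y-x||), and the triangle inequality (10.48·||x-z|| ≤ 10.48·||x-y|| + 10.48·||y-z||). So d is a metric.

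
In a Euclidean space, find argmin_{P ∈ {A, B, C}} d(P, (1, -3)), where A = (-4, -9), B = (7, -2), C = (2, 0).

Distances: d(A) ≈ 7.8102, d(B) ≈ 6.0828, d(C) ≈ 3.1623. Nearest: C = (2, 0) with distance 3.1623.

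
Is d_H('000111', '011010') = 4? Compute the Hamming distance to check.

Differing positions: 2, 3, 4, 6. Hamming distance = 4, so the claim is true.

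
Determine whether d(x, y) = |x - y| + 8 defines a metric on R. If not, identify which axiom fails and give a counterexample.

No. d fails identity of indiscernibles (specifically d(x,x) = 0): d(5, 5) = |5 - 5| + 8 = 0 + 8 = 8 ≠ 0.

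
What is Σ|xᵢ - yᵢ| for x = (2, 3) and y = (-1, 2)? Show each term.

Σ|x_i - y_i| = |2 - (-1)| + |3 - 2| = 3 + 1 = 4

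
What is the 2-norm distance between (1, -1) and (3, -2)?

(Σ|x_i - y_i|^2)^(1/2) = (|1 - 3|^2 + |-1 - (-2)|^2)^(1/2)
= (2^2 + 1^2)^(1/2) = (4 + 1)^(1/2) = (5)^(1/2) ≈ 2.2361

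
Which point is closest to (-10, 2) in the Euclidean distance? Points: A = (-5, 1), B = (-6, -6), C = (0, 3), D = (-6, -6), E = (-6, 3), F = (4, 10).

Distances: d(A) ≈ 5.099, d(B) ≈ 8.9443, d(C) ≈ 10.0499, d(D) ≈ 8.9443, d(E) ≈ 4.1231, d(F) ≈ 16.1245. Nearest: E = (-6, 3) with distance 4.1231.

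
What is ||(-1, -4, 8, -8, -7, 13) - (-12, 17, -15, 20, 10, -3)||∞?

max(|x_i - y_i|) = max(|-1 - (-12)|, |-4 - 17|, |8 - (-15)|, |-8 - 20|, |-7 - 10|, |13 - (-3)|) = max(11, 21, 23, 28, 17, 16) = 28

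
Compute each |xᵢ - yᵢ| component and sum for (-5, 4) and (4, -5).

Σ|x_i - y_i| = |-5 - 4| + |4 - (-5)| = 9 + 9 = 18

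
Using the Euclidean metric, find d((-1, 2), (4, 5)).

√(Σ(x_i - y_i)²) = √((-1 - 4)² + (2 - 5)²)
= √((-5)² + (-3)²) = √(25 + 9) = √34 ≈ 5.831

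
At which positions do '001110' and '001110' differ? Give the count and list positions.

Differing positions: none. Hamming distance = 0.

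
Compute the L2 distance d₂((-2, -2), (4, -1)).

√(Σ(x_i - y_i)²) = √((-2 - 4)² + (-2 - (-1))²)
= √((-6)² + (-1)²) = √(36 + 1) = √37 ≈ 6.0828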